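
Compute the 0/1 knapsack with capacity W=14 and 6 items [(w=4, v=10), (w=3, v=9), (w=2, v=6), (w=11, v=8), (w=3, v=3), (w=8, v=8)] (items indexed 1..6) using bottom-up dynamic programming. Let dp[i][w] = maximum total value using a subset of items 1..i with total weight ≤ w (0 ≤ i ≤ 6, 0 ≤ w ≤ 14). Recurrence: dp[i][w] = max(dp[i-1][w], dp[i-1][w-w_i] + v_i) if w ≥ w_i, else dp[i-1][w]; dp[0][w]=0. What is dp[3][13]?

i\w   0   1   2   3   4   5   6   7   8   9  10  11  12  13  14
  0   0   0   0   0   0   0   0   0   0   0   0   0   0   0   0
  1   0   0   0   0  10  10  10  10  10  10  10  10  10  10  10
  2   0   0   0   9  10  10  10  19  19  19  19  19  19  19  19
  3   0   0   6   9  10  15  16  19  19  25  25  25  25  25  25
  4   0   0   6   9  10  15  16  19  19  25  25  25  25  25  25
  5   0   0   6   9  10  15  16  19  19  25  25  25  28  28  28
  6   0   0   6   9  10  15  16  19  19  25  25  25  28  28  28

25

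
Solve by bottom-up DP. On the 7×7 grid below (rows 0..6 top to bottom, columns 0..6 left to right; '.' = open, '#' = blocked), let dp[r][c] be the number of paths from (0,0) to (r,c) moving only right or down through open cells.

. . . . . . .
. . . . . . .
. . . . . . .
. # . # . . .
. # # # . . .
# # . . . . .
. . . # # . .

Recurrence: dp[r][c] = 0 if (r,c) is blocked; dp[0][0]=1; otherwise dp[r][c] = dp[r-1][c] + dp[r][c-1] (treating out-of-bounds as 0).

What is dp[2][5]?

21

r\c   0   1   2   3   4   5   6
  0   1   1   1   1   1   1   1
  1   1   2   3   4   5   6   7
  2   1   3   6  10  15  21  28
  3   1   0   6   0  15  36  64
  4   1   0   0   0  15  51 115
  5   0   0   0   0  15  66 181
  6   0   0   0   0   0  66 247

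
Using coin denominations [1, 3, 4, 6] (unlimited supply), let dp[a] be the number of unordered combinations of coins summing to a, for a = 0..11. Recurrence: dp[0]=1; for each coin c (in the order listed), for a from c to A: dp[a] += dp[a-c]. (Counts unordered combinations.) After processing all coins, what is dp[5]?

after  coin     0     1     2     3     4     5     6     7     8     9    10    11
          1     1     1     1     1     1     1     1     1     1     1     1     1
          3     1     1     1     2     2     2     3     3     3     4     4     4
          4     1     1     1     2     3     3     4     5     6     7     8     9
          6     1     1     1     2     3     3     5     6     7     9    11    12

3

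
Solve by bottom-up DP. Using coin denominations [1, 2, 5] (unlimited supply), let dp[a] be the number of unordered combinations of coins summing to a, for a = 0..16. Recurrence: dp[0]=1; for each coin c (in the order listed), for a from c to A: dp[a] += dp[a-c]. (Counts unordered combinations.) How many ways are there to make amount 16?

after  coin     0     1     2     3     4     5     6     7     8     9    10    11    12    13    14    15    16
          1     1     1     1     1     1     1     1     1     1     1     1     1     1     1     1     1     1
          2     1     1     2     2     3     3     4     4     5     5     6     6     7     7     8     8     9
          5     1     1     2     2     3     4     5     6     7     8    10    11    13    14    16    18    20

20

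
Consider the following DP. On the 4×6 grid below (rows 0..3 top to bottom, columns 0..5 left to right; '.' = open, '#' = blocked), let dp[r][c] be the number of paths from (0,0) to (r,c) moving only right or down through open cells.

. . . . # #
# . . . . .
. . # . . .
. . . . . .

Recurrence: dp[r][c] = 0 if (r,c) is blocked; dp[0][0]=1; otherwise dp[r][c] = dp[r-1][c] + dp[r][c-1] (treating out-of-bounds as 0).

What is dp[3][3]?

4

r\c   0   1   2   3   4   5
  0   1   1   1   1   0   0
  1   0   1   2   3   3   3
  2   0   1   0   3   6   9
  3   0   1   1   4  10  19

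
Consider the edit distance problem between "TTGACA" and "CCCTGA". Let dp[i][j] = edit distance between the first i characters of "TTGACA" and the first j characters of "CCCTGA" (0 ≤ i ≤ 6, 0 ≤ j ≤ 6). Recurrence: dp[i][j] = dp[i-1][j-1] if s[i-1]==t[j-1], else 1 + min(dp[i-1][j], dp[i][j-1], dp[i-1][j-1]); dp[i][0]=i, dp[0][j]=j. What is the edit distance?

5

   ''  C  C  C  T  G  A
''  0  1  2  3  4  5  6
 T  1  1  2  3  3  4  5
 T  2  2  2  3  3  4  5
 G  3  3  3  3  4  3  4
 A  4  4  4  4  4  4  3
 C  5  4  4  4  5  5  4
 A  6  5  5  5  5  6  5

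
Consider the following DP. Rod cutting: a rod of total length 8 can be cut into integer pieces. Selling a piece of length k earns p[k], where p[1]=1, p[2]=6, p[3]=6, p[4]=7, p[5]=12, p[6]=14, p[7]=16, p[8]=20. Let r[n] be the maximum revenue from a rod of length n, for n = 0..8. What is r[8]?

24

   n    0    1    2    3    4    5    6    7    8
r[n]    0    1    6    7   12   13   18   19   24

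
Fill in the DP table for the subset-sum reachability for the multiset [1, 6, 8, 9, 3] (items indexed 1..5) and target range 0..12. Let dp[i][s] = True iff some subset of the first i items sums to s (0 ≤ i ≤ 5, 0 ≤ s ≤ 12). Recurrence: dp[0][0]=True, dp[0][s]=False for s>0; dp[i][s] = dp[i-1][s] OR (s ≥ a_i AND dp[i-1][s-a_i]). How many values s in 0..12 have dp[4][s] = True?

i\s   0   1   2   3   4   5   6   7   8   9  10  11  12
  0   T   F   F   F   F   F   F   F   F   F   F   F   F
  1   T   T   F   F   F   F   F   F   F   F   F   F   F
  2   T   T   F   F   F   F   T   T   F   F   F   F   F
  3   T   T   F   F   F   F   T   T   T   T   F   F   F
  4   T   T   F   F   F   F   T   T   T   T   T   F   F
  5   T   T   F   T   T   F   T   T   T   T   T   T   T

7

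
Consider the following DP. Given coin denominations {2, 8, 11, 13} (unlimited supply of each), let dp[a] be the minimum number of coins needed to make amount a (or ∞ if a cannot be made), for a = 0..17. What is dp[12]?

 a  0  1  2  3  4  5  6  7  8  9 10 11 12 13 14 15 16 17
dp  0  -  1  -  2  -  3  -  1  -  2  1  3  1  4  2  2  3
(- denotes ∞ / unreachable)

3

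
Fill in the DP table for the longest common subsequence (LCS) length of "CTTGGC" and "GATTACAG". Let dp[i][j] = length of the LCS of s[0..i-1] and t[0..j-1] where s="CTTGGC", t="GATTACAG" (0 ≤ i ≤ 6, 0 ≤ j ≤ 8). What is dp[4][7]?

2

   ''  G  A  T  T  A  C  A  G
''  0  0  0  0  0  0  0  0  0
 C  0  0  0  0  0  0  1  1  1
 T  0  0  0  1  1  1  1  1  1
 T  0  0  0  1  2  2  2  2  2
 G  0  1  1  1  2  2  2  2  3
 G  0  1  1  1  2  2  2  2  3
 C  0  1  1  1  2  2  3  3  3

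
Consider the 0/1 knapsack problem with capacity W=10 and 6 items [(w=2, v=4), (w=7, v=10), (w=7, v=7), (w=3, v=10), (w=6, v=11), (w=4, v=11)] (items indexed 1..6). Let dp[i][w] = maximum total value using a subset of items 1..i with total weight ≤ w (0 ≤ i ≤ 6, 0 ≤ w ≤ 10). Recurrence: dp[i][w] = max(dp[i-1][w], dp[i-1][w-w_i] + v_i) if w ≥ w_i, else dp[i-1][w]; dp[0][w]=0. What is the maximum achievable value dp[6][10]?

25

i\w   0   1   2   3   4   5   6   7   8   9  10
  0   0   0   0   0   0   0   0   0   0   0   0
  1   0   0   4   4   4   4   4   4   4   4   4
  2   0   0   4   4   4   4   4  10  10  14  14
  3   0   0   4   4   4   4   4  10  10  14  14
  4   0   0   4  10  10  14  14  14  14  14  20
  5   0   0   4  10  10  14  14  14  15  21  21
  6   0   0   4  10  11  14  15  21  21  25  25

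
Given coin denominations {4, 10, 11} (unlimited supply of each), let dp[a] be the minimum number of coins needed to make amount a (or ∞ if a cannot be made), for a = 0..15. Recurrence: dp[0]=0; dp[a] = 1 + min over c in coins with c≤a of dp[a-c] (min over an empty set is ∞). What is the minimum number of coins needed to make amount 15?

2

 a  0  1  2  3  4  5  6  7  8  9 10 11 12 13 14 15
dp  0  -  -  -  1  -  -  -  2  -  1  1  3  -  2  2
(- denotes ∞ / unreachable)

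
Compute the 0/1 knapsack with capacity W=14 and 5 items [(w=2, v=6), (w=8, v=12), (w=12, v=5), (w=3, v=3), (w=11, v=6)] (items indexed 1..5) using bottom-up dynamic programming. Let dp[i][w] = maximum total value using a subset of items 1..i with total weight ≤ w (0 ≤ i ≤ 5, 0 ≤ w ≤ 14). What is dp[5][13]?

21

i\w   0   1   2   3   4   5   6   7   8   9  10  11  12  13  14
  0   0   0   0   0   0   0   0   0   0   0   0   0   0   0   0
  1   0   0   6   6   6   6   6   6   6   6   6   6   6   6   6
  2   0   0   6   6   6   6   6   6  12  12  18  18  18  18  18
  3   0   0   6   6   6   6   6   6  12  12  18  18  18  18  18
  4   0   0   6   6   6   9   9   9  12  12  18  18  18  21  21
  5   0   0   6   6   6   9   9   9  12  12  18  18  18  21  21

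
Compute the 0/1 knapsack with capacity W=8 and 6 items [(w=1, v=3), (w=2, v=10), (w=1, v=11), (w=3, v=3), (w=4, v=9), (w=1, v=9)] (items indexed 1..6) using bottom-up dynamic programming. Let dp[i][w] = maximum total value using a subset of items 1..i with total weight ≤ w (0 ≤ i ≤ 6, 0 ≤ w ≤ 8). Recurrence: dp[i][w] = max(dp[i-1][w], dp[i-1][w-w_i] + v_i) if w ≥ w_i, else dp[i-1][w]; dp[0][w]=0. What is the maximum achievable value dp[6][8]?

39

i\w   0   1   2   3   4   5   6   7   8
  0   0   0   0   0   0   0   0   0   0
  1   0   3   3   3   3   3   3   3   3
  2   0   3  10  13  13  13  13  13  13
  3   0  11  14  21  24  24  24  24  24
  4   0  11  14  21  24  24  24  27  27
  5   0  11  14  21  24  24  24  30  33
  6   0  11  20  23  30  33  33  33  39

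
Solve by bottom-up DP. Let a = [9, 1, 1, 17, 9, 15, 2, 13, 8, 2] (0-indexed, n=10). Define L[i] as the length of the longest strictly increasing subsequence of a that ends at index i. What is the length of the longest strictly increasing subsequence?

   i    0    1    2    3    4    5    6    7    8    9
a[i]    9    1    1   17    9   15    2   13    8    2
L[i]    1    1    1    2    2    3    2    3    3    2

3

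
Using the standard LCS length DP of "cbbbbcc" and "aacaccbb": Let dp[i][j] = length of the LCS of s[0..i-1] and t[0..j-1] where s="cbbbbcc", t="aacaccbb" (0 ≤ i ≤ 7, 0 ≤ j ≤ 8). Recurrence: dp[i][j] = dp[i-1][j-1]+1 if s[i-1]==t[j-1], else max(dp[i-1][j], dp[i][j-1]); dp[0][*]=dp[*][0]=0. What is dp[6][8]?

   ''  a  a  c  a  c  c  b  b
''  0  0  0  0  0  0  0  0  0
 c  0  0  0  1  1  1  1  1  1
 b  0  0  0  1  1  1  1  2  2
 b  0  0  0  1  1  1  1  2  3
 b  0  0  0  1  1  1  1  2  3
 b  0  0  0  1  1  1  1  2  3
 c  0  0  0  1  1  2  2  2  3
 c  0  0  0  1  1  2  3  3  3

3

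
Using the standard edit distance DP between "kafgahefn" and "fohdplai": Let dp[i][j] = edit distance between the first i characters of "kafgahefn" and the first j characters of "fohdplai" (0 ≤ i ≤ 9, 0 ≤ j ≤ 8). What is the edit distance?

9

   ''  f  o  h  d  p  l  a  i
''  0  1  2  3  4  5  6  7  8
 k  1  1  2  3  4  5  6  7  8
 a  2  2  2  3  4  5  6  6  7
 f  3  2  3  3  4  5  6  7  7
 g  4  3  3  4  4  5  6  7  8
 a  5  4  4  4  5  5  6  6  7
 h  6  5  5  4  5  6  6  7  7
 e  7  6  6  5  5  6  7  7  8
 f  8  7  7  6  6  6  7  8  8
 n  9  8  8  7  7  7  7  8  9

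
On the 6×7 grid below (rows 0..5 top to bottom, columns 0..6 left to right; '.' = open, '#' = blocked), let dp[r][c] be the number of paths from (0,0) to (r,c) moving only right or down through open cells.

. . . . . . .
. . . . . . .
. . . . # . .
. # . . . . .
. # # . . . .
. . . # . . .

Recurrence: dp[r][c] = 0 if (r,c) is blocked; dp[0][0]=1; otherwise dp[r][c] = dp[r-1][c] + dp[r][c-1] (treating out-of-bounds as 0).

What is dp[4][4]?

r\c   0   1   2   3   4   5   6
  0   1   1   1   1   1   1   1
  1   1   2   3   4   5   6   7
  2   1   3   6  10   0   6  13
  3   1   0   6  16  16  22  35
  4   1   0   0  16  32  54  89
  5   1   1   1   0  32  86 175

32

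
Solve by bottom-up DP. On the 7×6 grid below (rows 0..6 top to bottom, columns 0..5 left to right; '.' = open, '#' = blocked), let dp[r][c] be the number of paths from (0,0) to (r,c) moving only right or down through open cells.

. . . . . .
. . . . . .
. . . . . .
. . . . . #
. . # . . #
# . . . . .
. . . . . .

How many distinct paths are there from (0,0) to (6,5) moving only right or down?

195

r\c   0   1   2   3   4   5
  0   1   1   1   1   1   1
  1   1   2   3   4   5   6
  2   1   3   6  10  15  21
  3   1   4  10  20  35   0
  4   1   5   0  20  55   0
  5   0   5   5  25  80  80
  6   0   5  10  35 115 195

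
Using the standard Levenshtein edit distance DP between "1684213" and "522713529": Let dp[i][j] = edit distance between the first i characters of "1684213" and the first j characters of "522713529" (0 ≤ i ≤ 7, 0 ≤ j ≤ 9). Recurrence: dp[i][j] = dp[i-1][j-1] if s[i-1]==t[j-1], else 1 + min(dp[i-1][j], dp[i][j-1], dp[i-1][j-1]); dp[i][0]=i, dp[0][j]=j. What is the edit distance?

8

   ''  5  2  2  7  1  3  5  2  9
''  0  1  2  3  4  5  6  7  8  9
 1  1  1  2  3  4  4  5  6  7  8
 6  2  2  2  3  4  5  5  6  7  8
 8  3  3  3  3  4  5  6  6  7  8
 4  4  4  4  4  4  5  6  7  7  8
 2  5  5  4  4  5  5  6  7  7  8
 1  6  6  5  5  5  5  6  7  8  8
 3  7  7  6  6  6  6  5  6  7  8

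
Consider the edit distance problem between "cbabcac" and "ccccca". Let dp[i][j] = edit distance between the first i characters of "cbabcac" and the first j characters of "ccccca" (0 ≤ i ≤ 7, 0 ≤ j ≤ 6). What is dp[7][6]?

   ''  c  c  c  c  c  a
''  0  1  2  3  4  5  6
 c  1  0  1  2  3  4  5
 b  2  1  1  2  3  4  5
 a  3  2  2  2  3  4  4
 b  4  3  3  3  3  4  5
 c  5  4  3  3  3  3  4
 a  6  5  4  4  4  4  3
 c  7  6  5  4  4  4  4

4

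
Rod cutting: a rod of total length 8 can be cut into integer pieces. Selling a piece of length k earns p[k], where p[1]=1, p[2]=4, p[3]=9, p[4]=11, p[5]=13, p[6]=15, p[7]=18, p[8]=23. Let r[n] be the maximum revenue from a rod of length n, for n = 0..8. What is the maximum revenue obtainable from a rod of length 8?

23

   n    0    1    2    3    4    5    6    7    8
r[n]    0    1    4    9   11   13   18   20   23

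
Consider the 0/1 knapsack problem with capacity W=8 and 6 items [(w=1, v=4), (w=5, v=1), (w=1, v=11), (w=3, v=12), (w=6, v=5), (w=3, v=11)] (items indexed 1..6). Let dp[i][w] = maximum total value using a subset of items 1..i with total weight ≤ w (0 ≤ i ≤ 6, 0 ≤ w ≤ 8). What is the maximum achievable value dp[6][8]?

38

i\w   0   1   2   3   4   5   6   7   8
  0   0   0   0   0   0   0   0   0   0
  1   0   4   4   4   4   4   4   4   4
  2   0   4   4   4   4   4   5   5   5
  3   0  11  15  15  15  15  15  16  16
  4   0  11  15  15  23  27  27  27  27
  5   0  11  15  15  23  27  27  27  27
  6   0  11  15  15  23  27  27  34  38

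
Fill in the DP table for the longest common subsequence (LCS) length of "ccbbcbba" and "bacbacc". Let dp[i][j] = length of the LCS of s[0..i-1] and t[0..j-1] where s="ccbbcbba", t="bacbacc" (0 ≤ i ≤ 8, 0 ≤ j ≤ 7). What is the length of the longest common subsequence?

4

   ''  b  a  c  b  a  c  c
''  0  0  0  0  0  0  0  0
 c  0  0  0  1  1  1  1  1
 c  0  0  0  1  1  1  2  2
 b  0  1  1  1  2  2  2  2
 b  0  1  1  1  2  2  2  2
 c  0  1  1  2  2  2  3  3
 b  0  1  1  2  3  3  3  3
 b  0  1  1  2  3  3  3  3
 a  0  1  2  2  3  4  4  4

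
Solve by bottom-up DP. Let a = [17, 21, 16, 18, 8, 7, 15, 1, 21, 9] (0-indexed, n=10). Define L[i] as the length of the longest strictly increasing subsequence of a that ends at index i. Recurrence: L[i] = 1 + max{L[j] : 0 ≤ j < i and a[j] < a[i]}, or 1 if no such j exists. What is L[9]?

   i    0    1    2    3    4    5    6    7    8    9
a[i]   17   21   16   18    8    7   15    1   21    9
L[i]    1    2    1    2    1    1    2    1    3    2

2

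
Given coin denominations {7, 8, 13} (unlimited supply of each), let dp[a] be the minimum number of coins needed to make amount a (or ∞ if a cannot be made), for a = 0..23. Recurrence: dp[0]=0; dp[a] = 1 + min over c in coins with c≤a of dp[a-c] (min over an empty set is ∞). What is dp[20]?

2

 a  0  1  2  3  4  5  6  7  8  9 10 11 12 13 14 15 16 17 18 19 20 21 22 23
dp  0  -  -  -  -  -  -  1  1  -  -  -  -  1  2  2  2  -  -  -  2  2  3  3
(- denotes ∞ / unreachable)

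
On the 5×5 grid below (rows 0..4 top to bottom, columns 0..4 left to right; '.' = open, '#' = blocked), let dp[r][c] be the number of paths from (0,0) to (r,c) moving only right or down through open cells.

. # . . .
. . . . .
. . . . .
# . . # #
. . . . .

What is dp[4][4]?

r\c   0   1   2   3   4
  0   1   0   0   0   0
  1   1   1   1   1   1
  2   1   2   3   4   5
  3   0   2   5   0   0
  4   0   2   7   7   7

7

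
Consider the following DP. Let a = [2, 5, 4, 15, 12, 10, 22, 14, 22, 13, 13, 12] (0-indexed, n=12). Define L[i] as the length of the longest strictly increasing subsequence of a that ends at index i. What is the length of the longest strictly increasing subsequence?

   i    0    1    2    3    4    5    6    7    8    9   10   11
a[i]    2    5    4   15   12   10   22   14   22   13   13   12
L[i]    1    2    2    3    3    3    4    4    5    4    4    4

5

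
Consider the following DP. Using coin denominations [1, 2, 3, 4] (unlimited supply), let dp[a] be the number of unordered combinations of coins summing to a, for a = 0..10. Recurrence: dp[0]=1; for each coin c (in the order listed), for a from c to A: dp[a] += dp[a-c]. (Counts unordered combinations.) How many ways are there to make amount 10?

23

after  coin     0     1     2     3     4     5     6     7     8     9    10
          1     1     1     1     1     1     1     1     1     1     1     1
          2     1     1     2     2     3     3     4     4     5     5     6
          3     1     1     2     3     4     5     7     8    10    12    14
          4     1     1     2     3     5     6     9    11    15    18    23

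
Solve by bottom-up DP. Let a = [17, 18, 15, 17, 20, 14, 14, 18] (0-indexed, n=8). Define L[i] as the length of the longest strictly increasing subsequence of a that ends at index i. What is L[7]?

   i    0    1    2    3    4    5    6    7
a[i]   17   18   15   17   20   14   14   18
L[i]    1    2    1    2    3    1    1    3

3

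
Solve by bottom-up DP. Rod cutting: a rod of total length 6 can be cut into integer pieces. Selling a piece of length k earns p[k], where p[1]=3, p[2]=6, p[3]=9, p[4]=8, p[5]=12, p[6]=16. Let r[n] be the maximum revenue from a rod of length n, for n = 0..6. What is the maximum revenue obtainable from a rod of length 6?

   n    0    1    2    3    4    5    6
r[n]    0    3    6    9   12   15   18

18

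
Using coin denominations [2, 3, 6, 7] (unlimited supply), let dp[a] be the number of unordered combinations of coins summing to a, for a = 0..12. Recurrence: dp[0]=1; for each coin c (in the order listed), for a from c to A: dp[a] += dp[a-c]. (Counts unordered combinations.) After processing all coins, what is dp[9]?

after  coin     0     1     2     3     4     5     6     7     8     9    10    11    12
          2     1     0     1     0     1     0     1     0     1     0     1     0     1
          3     1     0     1     1     1     1     2     1     2     2     2     2     3
          6     1     0     1     1     1     1     3     1     3     3     3     3     6
          7     1     0     1     1     1     1     3     2     3     4     4     4     7

4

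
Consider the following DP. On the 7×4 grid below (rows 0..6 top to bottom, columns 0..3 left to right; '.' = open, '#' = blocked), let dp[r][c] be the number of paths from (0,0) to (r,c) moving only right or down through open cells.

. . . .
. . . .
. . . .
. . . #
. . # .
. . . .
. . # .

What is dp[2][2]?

r\c   0   1   2   3
  0   1   1   1   1
  1   1   2   3   4
  2   1   3   6  10
  3   1   4  10   0
  4   1   5   0   0
  5   1   6   6   6
  6   1   7   0   6

6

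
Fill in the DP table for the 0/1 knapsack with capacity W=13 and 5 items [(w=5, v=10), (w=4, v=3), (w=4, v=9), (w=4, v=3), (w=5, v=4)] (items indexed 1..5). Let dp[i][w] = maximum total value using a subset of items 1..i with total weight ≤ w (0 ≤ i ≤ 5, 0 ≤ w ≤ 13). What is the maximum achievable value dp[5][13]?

22

i\w   0   1   2   3   4   5   6   7   8   9  10  11  12  13
  0   0   0   0   0   0   0   0   0   0   0   0   0   0   0
  1   0   0   0   0   0  10  10  10  10  10  10  10  10  10
  2   0   0   0   0   3  10  10  10  10  13  13  13  13  13
  3   0   0   0   0   9  10  10  10  12  19  19  19  19  22
  4   0   0   0   0   9  10  10  10  12  19  19  19  19  22
  5   0   0   0   0   9  10  10  10  12  19  19  19  19  22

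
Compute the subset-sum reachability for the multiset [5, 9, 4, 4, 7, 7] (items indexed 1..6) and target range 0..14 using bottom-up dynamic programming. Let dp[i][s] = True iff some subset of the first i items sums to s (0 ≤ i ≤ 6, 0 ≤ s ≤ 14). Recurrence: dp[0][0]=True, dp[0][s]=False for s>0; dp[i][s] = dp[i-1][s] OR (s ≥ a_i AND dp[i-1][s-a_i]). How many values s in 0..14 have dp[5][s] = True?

i\s   0   1   2   3   4   5   6   7   8   9  10  11  12  13  14
  0   T   F   F   F   F   F   F   F   F   F   F   F   F   F   F
  1   T   F   F   F   F   T   F   F   F   F   F   F   F   F   F
  2   T   F   F   F   F   T   F   F   F   T   F   F   F   F   T
  3   T   F   F   F   T   T   F   F   F   T   F   F   F   T   T
  4   T   F   F   F   T   T   F   F   T   T   F   F   F   T   T
  5   T   F   F   F   T   T   F   T   T   T   F   T   T   T   T
  6   T   F   F   F   T   T   F   T   T   T   F   T   T   T   T

10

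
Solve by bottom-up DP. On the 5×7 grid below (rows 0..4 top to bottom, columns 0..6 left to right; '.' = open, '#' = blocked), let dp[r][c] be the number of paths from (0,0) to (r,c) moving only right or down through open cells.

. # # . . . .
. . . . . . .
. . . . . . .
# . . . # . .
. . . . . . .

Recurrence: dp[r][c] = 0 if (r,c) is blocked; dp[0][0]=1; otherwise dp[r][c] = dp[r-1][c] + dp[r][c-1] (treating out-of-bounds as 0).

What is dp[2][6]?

r\c   0   1   2   3   4   5   6
  0   1   0   0   0   0   0   0
  1   1   1   1   1   1   1   1
  2   1   2   3   4   5   6   7
  3   0   2   5   9   0   6  13
  4   0   2   7  16  16  22  35

7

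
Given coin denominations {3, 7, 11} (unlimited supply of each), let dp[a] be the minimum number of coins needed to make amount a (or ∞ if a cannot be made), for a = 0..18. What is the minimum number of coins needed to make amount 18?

2

 a  0  1  2  3  4  5  6  7  8  9 10 11 12 13 14 15 16 17 18
dp  0  -  -  1  -  -  2  1  -  3  2  1  4  3  2  5  4  3  2
(- denotes ∞ / unreachable)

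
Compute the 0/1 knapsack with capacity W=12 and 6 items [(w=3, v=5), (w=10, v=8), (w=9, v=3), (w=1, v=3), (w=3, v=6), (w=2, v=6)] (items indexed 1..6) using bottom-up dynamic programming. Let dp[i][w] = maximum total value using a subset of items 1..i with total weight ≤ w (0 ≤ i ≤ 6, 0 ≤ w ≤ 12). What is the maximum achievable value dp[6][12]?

i\w   0   1   2   3   4   5   6   7   8   9  10  11  12
  0   0   0   0   0   0   0   0   0   0   0   0   0   0
  1   0   0   0   5   5   5   5   5   5   5   5   5   5
  2   0   0   0   5   5   5   5   5   5   5   8   8   8
  3   0   0   0   5   5   5   5   5   5   5   8   8   8
  4   0   3   3   5   8   8   8   8   8   8   8  11  11
  5   0   3   3   6   9   9  11  14  14  14  14  14  14
  6   0   3   6   9   9  12  15  15  17  20  20  20  20

20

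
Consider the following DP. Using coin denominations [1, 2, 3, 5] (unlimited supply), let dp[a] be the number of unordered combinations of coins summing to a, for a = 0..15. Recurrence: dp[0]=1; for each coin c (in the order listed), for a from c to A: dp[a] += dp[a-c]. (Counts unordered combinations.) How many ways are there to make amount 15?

after  coin     0     1     2     3     4     5     6     7     8     9    10    11    12    13    14    15
          1     1     1     1     1     1     1     1     1     1     1     1     1     1     1     1     1
          2     1     1     2     2     3     3     4     4     5     5     6     6     7     7     8     8
          3     1     1     2     3     4     5     7     8    10    12    14    16    19    21    24    27
          5     1     1     2     3     4     6     8    10    13    16    20    24    29    34    40    47

47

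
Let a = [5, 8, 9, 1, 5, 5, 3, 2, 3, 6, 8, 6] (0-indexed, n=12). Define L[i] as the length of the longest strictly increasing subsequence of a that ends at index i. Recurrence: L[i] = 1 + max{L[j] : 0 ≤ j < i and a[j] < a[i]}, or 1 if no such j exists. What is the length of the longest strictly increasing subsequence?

5

   i    0    1    2    3    4    5    6    7    8    9   10   11
a[i]    5    8    9    1    5    5    3    2    3    6    8    6
L[i]    1    2    3    1    2    2    2    2    3    4    5    4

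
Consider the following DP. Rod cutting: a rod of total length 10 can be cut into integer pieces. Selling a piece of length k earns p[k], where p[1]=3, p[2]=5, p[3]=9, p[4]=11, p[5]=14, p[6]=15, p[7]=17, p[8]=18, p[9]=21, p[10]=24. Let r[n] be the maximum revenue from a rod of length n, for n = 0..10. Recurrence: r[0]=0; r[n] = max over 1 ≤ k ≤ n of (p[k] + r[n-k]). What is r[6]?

18

   n    0    1    2    3    4    5    6    7    8    9   10
r[n]    0    3    6    9   12   15   18   21   24   27   30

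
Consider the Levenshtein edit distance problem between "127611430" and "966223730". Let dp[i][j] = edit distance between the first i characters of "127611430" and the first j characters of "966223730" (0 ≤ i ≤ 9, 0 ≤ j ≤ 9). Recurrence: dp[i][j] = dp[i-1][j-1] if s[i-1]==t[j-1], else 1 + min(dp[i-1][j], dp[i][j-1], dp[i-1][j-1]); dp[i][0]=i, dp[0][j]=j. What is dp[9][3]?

   ''  9  6  6  2  2  3  7  3  0
''  0  1  2  3  4  5  6  7  8  9
 1  1  1  2  3  4  5  6  7  8  9
 2  2  2  2  3  3  4  5  6  7  8
 7  3  3  3  3  4  4  5  5  6  7
 6  4  4  3  3  4  5  5  6  6  7
 1  5  5  4  4  4  5  6  6  7  7
 1  6  6  5  5  5  5  6  7  7  8
 4  7  7  6  6  6  6  6  7  8  8
 3  8  8  7  7  7  7  6  7  7  8
 0  9  9  8  8  8  8  7  7  8  7

8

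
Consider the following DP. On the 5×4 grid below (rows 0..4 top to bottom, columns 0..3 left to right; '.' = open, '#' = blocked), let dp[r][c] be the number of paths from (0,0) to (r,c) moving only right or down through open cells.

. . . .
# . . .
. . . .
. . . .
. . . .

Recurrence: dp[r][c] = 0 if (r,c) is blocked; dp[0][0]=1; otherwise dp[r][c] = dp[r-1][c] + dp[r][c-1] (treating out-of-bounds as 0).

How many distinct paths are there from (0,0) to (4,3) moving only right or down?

15

r\c   0   1   2   3
  0   1   1   1   1
  1   0   1   2   3
  2   0   1   3   6
  3   0   1   4  10
  4   0   1   5  15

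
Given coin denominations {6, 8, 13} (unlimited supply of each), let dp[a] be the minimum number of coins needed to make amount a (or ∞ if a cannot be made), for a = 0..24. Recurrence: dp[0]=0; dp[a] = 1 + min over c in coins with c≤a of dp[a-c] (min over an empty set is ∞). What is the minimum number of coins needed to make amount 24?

 a  0  1  2  3  4  5  6  7  8  9 10 11 12 13 14 15 16 17 18 19 20 21 22 23 24
dp  0  -  -  -  -  -  1  -  1  -  -  -  2  1  2  -  2  -  3  2  3  2  3  -  3
(- denotes ∞ / unreachable)

3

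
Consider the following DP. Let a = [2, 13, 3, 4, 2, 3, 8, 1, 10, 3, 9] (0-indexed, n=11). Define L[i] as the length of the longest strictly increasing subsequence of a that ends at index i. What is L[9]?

   i    0    1    2    3    4    5    6    7    8    9   10
a[i]    2   13    3    4    2    3    8    1   10    3    9
L[i]    1    2    2    3    1    2    4    1    5    2    5

2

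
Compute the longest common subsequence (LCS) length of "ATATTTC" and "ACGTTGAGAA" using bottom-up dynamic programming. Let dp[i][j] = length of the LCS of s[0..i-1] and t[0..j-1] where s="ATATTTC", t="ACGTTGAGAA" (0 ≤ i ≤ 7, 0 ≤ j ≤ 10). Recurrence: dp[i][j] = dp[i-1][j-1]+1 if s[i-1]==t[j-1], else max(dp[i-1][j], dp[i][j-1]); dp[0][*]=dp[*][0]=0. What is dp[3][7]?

   ''  A  C  G  T  T  G  A  G  A  A
''  0  0  0  0  0  0  0  0  0  0  0
 A  0  1  1  1  1  1  1  1  1  1  1
 T  0  1  1  1  2  2  2  2  2  2  2
 A  0  1  1  1  2  2  2  3  3  3  3
 T  0  1  1  1  2  3  3  3  3  3  3
 T  0  1  1  1  2  3  3  3  3  3  3
 T  0  1  1  1  2  3  3  3  3  3  3
 C  0  1  2  2  2  3  3  3  3  3  3

3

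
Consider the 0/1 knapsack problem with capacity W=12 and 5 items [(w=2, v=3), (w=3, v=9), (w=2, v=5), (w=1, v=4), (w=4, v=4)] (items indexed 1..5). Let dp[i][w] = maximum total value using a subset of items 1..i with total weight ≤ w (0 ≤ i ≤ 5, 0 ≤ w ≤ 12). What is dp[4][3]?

9

i\w   0   1   2   3   4   5   6   7   8   9  10  11  12
  0   0   0   0   0   0   0   0   0   0   0   0   0   0
  1   0   0   3   3   3   3   3   3   3   3   3   3   3
  2   0   0   3   9   9  12  12  12  12  12  12  12  12
  3   0   0   5   9   9  14  14  17  17  17  17  17  17
  4   0   4   5   9  13  14  18  18  21  21  21  21  21
  5   0   4   5   9  13  14  18  18  21  21  22  22  25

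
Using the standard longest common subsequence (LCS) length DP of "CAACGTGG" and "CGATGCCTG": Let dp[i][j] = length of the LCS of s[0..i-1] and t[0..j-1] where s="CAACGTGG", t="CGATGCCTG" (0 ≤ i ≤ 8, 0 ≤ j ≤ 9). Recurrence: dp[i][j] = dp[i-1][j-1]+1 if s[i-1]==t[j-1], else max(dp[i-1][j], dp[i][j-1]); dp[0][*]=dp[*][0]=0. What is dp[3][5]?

   ''  C  G  A  T  G  C  C  T  G
''  0  0  0  0  0  0  0  0  0  0
 C  0  1  1  1  1  1  1  1  1  1
 A  0  1  1  2  2  2  2  2  2  2
 A  0  1  1  2  2  2  2  2  2  2
 C  0  1  1  2  2  2  3  3  3  3
 G  0  1  2  2  2  3  3  3  3  4
 T  0  1  2  2  3  3  3  3  4  4
 G  0  1  2  2  3  4  4  4  4  5
 G  0  1  2  2  3  4  4  4  4  5

2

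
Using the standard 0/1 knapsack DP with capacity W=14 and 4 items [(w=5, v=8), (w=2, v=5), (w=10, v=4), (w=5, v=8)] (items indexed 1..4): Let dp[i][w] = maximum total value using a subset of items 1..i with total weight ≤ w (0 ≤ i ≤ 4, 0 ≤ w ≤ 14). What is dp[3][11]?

13

i\w   0   1   2   3   4   5   6   7   8   9  10  11  12  13  14
  0   0   0   0   0   0   0   0   0   0   0   0   0   0   0   0
  1   0   0   0   0   0   8   8   8   8   8   8   8   8   8   8
  2   0   0   5   5   5   8   8  13  13  13  13  13  13  13  13
  3   0   0   5   5   5   8   8  13  13  13  13  13  13  13  13
  4   0   0   5   5   5   8   8  13  13  13  16  16  21  21  21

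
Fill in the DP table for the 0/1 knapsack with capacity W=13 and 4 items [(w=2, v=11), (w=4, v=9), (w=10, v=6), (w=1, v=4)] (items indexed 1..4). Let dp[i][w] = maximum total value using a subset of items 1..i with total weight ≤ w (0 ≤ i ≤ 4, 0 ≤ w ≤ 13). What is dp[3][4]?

i\w   0   1   2   3   4   5   6   7   8   9  10  11  12  13
  0   0   0   0   0   0   0   0   0   0   0   0   0   0   0
  1   0   0  11  11  11  11  11  11  11  11  11  11  11  11
  2   0   0  11  11  11  11  20  20  20  20  20  20  20  20
  3   0   0  11  11  11  11  20  20  20  20  20  20  20  20
  4   0   4  11  15  15  15  20  24  24  24  24  24  24  24

11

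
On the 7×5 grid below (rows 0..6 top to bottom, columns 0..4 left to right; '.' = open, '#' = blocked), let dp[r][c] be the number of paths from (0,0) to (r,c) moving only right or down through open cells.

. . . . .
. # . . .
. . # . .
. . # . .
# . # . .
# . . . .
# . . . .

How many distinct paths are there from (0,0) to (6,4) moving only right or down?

r\c   0   1   2   3   4
  0   1   1   1   1   1
  1   1   0   1   2   3
  2   1   1   0   2   5
  3   1   2   0   2   7
  4   0   2   0   2   9
  5   0   2   2   4  13
  6   0   2   4   8  21

21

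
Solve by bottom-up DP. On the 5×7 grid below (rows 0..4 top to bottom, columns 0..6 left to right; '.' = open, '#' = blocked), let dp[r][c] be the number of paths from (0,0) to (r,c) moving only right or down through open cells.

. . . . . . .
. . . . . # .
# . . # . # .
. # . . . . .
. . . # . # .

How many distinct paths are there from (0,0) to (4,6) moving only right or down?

11

r\c   0   1   2   3   4   5   6
  0   1   1   1   1   1   1   1
  1   1   2   3   4   5   0   1
  2   0   2   5   0   5   0   1
  3   0   0   5   5  10  10  11
  4   0   0   5   0  10   0  11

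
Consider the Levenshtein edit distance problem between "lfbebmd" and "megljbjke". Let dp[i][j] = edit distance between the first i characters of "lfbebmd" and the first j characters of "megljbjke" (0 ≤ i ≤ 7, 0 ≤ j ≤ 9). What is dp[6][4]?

5

   ''  m  e  g  l  j  b  j  k  e
''  0  1  2  3  4  5  6  7  8  9
 l  1  1  2  3  3  4  5  6  7  8
 f  2  2  2  3  4  4  5  6  7  8
 b  3  3  3  3  4  5  4  5  6  7
 e  4  4  3  4  4  5  5  5  6  6
 b  5  5  4  4  5  5  5  6  6  7
 m  6  5  5  5  5  6  6  6  7  7
 d  7  6  6  6  6  6  7  7  7  8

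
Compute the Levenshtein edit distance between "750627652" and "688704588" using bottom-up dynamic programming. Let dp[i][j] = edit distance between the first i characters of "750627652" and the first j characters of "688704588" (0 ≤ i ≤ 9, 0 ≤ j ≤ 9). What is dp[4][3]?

4

   ''  6  8  8  7  0  4  5  8  8
''  0  1  2  3  4  5  6  7  8  9
 7  1  1  2  3  3  4  5  6  7  8
 5  2  2  2  3  4  4  5  5  6  7
 0  3  3  3  3  4  4  5  6  6  7
 6  4  3  4  4  4  5  5  6  7  7
 2  5  4  4  5  5  5  6  6  7  8
 7  6  5  5  5  5  6  6  7  7  8
 6  7  6  6  6  6  6  7  7  8  8
 5  8  7  7  7  7  7  7  7  8  9
 2  9  8  8  8  8  8  8  8  8  9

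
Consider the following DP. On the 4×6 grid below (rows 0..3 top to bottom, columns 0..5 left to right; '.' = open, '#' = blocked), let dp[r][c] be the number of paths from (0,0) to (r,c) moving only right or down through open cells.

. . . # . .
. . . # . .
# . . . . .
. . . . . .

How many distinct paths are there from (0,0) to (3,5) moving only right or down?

22

r\c   0   1   2   3   4   5
  0   1   1   1   0   0   0
  1   1   2   3   0   0   0
  2   0   2   5   5   5   5
  3   0   2   7  12  17  22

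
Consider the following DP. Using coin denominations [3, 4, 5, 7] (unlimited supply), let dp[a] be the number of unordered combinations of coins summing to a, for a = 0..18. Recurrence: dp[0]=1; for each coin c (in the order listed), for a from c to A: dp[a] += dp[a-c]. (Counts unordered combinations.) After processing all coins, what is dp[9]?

2

after  coin     0     1     2     3     4     5     6     7     8     9    10    11    12    13    14    15    16    17    18
          3     1     0     0     1     0     0     1     0     0     1     0     0     1     0     0     1     0     0     1
          4     1     0     0     1     1     0     1     1     1     1     1     1     2     1     1     2     2     1     2
          5     1     0     0     1     1     1     1     1     2     2     2     2     3     3     3     4     4     4     5
          7     1     0     0     1     1     1     1     2     2     2     3     3     4     4     5     6     6     7     8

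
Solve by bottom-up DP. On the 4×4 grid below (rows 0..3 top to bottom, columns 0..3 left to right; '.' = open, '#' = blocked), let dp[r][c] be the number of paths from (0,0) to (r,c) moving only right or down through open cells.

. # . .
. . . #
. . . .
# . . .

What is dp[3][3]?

8

r\c   0   1   2   3
  0   1   0   0   0
  1   1   1   1   0
  2   1   2   3   3
  3   0   2   5   8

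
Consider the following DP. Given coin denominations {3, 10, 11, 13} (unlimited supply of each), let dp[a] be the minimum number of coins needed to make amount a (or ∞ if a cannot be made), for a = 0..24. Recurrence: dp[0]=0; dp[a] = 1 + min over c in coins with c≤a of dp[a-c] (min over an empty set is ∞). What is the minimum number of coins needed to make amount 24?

2

 a  0  1  2  3  4  5  6  7  8  9 10 11 12 13 14 15 16 17 18 19 20 21 22 23 24
dp  0  -  -  1  -  -  2  -  -  3  1  1  4  1  2  5  2  3  6  3  2  2  2  2  2
(- denotes ∞ / unreachable)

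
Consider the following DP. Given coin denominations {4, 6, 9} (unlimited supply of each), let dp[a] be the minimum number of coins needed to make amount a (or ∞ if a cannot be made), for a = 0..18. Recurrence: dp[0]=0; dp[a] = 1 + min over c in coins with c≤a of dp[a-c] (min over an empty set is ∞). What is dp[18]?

2

 a  0  1  2  3  4  5  6  7  8  9 10 11 12 13 14 15 16 17 18
dp  0  -  -  -  1  -  1  -  2  1  2  -  2  2  3  2  3  3  2
(- denotes ∞ / unreachable)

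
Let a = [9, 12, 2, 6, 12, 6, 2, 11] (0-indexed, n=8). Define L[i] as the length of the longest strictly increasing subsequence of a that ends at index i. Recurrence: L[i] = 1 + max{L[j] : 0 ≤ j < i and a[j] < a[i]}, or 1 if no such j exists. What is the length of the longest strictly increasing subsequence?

3

   i    0    1    2    3    4    5    6    7
a[i]    9   12    2    6   12    6    2   11
L[i]    1    2    1    2    3    2    1    3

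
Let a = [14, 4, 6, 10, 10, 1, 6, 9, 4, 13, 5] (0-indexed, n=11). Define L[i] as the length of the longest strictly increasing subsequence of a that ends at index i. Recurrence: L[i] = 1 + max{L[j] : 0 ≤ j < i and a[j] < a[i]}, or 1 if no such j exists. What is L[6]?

   i    0    1    2    3    4    5    6    7    8    9   10
a[i]   14    4    6   10   10    1    6    9    4   13    5
L[i]    1    1    2    3    3    1    2    3    2    4    3

2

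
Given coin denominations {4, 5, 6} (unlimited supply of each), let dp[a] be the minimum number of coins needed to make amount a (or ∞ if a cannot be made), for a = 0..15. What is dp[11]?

 a  0  1  2  3  4  5  6  7  8  9 10 11 12 13 14 15
dp  0  -  -  -  1  1  1  -  2  2  2  2  2  3  3  3
(- denotes ∞ / unreachable)

2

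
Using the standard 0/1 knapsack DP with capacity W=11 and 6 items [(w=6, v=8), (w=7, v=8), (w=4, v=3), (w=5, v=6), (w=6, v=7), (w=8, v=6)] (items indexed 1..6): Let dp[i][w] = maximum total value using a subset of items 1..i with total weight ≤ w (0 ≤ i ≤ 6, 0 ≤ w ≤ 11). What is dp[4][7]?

8

i\w   0   1   2   3   4   5   6   7   8   9  10  11
  0   0   0   0   0   0   0   0   0   0   0   0   0
  1   0   0   0   0   0   0   8   8   8   8   8   8
  2   0   0   0   0   0   0   8   8   8   8   8   8
  3   0   0   0   0   3   3   8   8   8   8  11  11
  4   0   0   0   0   3   6   8   8   8   9  11  14
  5   0   0   0   0   3   6   8   8   8   9  11  14
  6   0   0   0   0   3   6   8   8   8   9  11  14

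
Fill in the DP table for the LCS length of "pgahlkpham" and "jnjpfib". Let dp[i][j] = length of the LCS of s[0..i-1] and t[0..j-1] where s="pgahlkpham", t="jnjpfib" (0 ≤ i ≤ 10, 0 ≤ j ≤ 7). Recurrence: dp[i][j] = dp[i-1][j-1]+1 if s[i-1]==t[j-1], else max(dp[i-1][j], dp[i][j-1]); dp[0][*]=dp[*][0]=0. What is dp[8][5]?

1

   ''  j  n  j  p  f  i  b
''  0  0  0  0  0  0  0  0
 p  0  0  0  0  1  1  1  1
 g  0  0  0  0  1  1  1  1
 a  0  0  0  0  1  1  1  1
 h  0  0  0  0  1  1  1  1
 l  0  0  0  0  1  1  1  1
 k  0  0  0  0  1  1  1  1
 p  0  0  0  0  1  1  1  1
 h  0  0  0  0  1  1  1  1
 a  0  0  0  0  1  1  1  1
 m  0  0  0  0  1  1  1  1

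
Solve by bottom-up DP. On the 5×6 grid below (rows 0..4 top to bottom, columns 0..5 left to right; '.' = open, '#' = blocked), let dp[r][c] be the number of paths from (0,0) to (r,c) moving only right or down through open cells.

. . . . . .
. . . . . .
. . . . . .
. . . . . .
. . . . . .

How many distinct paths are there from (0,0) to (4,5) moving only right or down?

r\c   0   1   2   3   4   5
  0   1   1   1   1   1   1
  1   1   2   3   4   5   6
  2   1   3   6  10  15  21
  3   1   4  10  20  35  56
  4   1   5  15  35  70 126

126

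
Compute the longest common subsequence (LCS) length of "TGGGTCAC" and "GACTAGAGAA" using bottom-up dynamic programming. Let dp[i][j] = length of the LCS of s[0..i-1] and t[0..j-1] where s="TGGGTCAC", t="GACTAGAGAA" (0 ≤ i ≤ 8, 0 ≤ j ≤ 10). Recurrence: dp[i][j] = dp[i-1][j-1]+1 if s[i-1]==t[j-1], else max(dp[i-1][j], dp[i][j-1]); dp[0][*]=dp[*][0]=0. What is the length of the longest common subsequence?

   ''  G  A  C  T  A  G  A  G  A  A
''  0  0  0  0  0  0  0  0  0  0  0
 T  0  0  0  0  1  1  1  1  1  1  1
 G  0  1  1  1  1  1  2  2  2  2  2
 G  0  1  1  1  1  1  2  2  3  3  3
 G  0  1  1  1  1  1  2  2  3  3  3
 T  0  1  1  1  2  2  2  2  3  3  3
 C  0  1  1  2  2  2  2  2  3  3  3
 A  0  1  2  2  2  3  3  3  3  4  4
 C  0  1  2  3  3  3  3  3  3  4  4

4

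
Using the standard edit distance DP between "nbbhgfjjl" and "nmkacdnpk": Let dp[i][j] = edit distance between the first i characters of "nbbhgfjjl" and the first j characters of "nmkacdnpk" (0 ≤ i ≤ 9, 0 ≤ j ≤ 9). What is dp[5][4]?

4

   ''  n  m  k  a  c  d  n  p  k
''  0  1  2  3  4  5  6  7  8  9
 n  1  0  1  2  3  4  5  6  7  8
 b  2  1  1  2  3  4  5  6  7  8
 b  3  2  2  2  3  4  5  6  7  8
 h  4  3  3  3  3  4  5  6  7  8
 g  5  4  4  4  4  4  5  6  7  8
 f  6  5  5  5  5  5  5  6  7  8
 j  7  6  6  6  6  6  6  6  7  8
 j  8  7  7  7  7  7  7  7  7  8
 l  9  8  8  8  8  8  8  8  8  8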